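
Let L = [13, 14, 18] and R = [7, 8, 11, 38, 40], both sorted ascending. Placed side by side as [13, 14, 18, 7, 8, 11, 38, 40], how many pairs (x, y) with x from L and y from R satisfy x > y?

9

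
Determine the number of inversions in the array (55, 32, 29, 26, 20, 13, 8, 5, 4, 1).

Sweep left to right; for each value list the smaller values that follow it:
55 → 32, 29, 26, 20, 13, 8, 5, 4, 1 → 9
32 → 29, 26, 20, 13, 8, 5, 4, 1 → 8
29 → 26, 20, 13, 8, 5, 4, 1 → 7
26 → 20, 13, 8, 5, 4, 1 → 6
20 → 13, 8, 5, 4, 1 → 5
13 → 8, 5, 4, 1 → 4
8 → 5, 4, 1 → 3
5 → 4, 1 → 2
4 → 1 → 1
1 → none → 0
Sum: 9 + 8 + 7 + 6 + 5 + 4 + 3 + 2 + 1 + 0 = 45

45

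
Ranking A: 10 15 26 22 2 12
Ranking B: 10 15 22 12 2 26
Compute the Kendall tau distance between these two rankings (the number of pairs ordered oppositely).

Assign each item its position (1..6) in the first ordering, then rewrite the second ordering as that position sequence:
positions: 10→1, 15→2, 26→3, 22→4, 2→5, 12→6
second ordering as positions: [1, 2, 4, 6, 5, 3]
Discordant pairs = inversions in this position sequence.
1: 0
2: 0
4: 3 → 1
6: 5, 3 → 2
5: 3 → 1
3: 0
Total: 0 + 0 + 1 + 2 + 1 + 0 = 4

There are 4 discordant pairs.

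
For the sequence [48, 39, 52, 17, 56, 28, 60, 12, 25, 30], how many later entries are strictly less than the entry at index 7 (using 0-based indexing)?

0

The element at index 7 is 12.
Elements after it: 25, 30
None of them are smaller than 12.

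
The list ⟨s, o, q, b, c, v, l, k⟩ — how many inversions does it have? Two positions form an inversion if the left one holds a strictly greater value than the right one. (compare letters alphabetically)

Count, for each position, how many later elements it exceeds:
s → o, q, b, c, l, k → 6
o → b, c, l, k → 4
q → b, c, l, k → 4
b → none → 0
c → none → 0
v → l, k → 2
l → k → 1
k → none → 0
Sum: 6 + 4 + 4 + 0 + 0 + 2 + 1 + 0 = 17

17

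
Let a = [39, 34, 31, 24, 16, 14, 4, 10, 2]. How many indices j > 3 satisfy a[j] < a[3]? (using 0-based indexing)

The element at index 3 is 24.
Elements after it: 16, 14, 4, 10, 2
Those smaller than 24: 16, 14, 4, 10, 2

5 such elements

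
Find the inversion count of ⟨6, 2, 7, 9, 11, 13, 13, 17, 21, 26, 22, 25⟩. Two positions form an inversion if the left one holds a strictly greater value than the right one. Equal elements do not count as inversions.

Element-by-element contributions:
6 → 2 → 1
2 → none → 0
7 → none → 0
9 → none → 0
11 → none → 0
13 → none → 0
13 → none → 0
17 → none → 0
21 → none → 0
26 → 22, 25 → 2
22 → none → 0
25 → none → 0
Sum: 1 + 0 + 0 + 0 + 0 + 0 + 0 + 0 + 0 + 2 + 0 + 0 = 3

Inversions: 3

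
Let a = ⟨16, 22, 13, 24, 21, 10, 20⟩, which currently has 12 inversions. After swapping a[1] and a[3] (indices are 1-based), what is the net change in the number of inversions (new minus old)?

Positions 1 and 3 hold 16 and 13; after swapping, the array is [13, 22, 16, 24, 21, 10, 20].
For each element, count later entries that are smaller:
13 → 10 → 1
22 → 16, 21, 10, 20 → 4
16 → 10 → 1
24 → 21, 10, 20 → 3
21 → 10, 20 → 2
10 → none → 0
20 → none → 0
Sum: 1 + 4 + 1 + 3 + 2 + 0 + 0 = 11
Change: 11 − 12 = -1

-1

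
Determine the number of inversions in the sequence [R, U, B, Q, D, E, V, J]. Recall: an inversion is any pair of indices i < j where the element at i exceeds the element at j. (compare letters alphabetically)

14 inversions

Count, for each position, how many later elements it exceeds:
R: 5
U: 5
B: 0
Q: 3
D: 0
E: 0
V: 1
J: 0
Sum: 5 + 5 + 0 + 3 + 0 + 0 + 1 + 0 = 14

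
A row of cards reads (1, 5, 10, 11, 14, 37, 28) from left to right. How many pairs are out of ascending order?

Inversions: 1

For each element, count later entries that are smaller:
1: 0
5: 0
10: 0
11: 0
14: 0
37: 1
28: 0
Sum: 0 + 0 + 0 + 0 + 0 + 1 + 0 = 1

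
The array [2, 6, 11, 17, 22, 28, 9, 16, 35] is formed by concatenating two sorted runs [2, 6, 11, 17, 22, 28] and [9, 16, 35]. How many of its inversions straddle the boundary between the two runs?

7

Count, for every r in R, how many entries of L exceed r:
r = 9: 11, 17, 22, 28 → 4
r = 16: 17, 22, 28 → 3
r = 35: none → 0
Cross-inversions: 4 + 3 + 0 = 7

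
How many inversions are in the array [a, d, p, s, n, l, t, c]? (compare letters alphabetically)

11

Sweep left to right; for each value list the smaller values that follow it:
a → none → 0
d → c → 1
p → n, l, c → 3
s → n, l, c → 3
n → l, c → 2
l → c → 1
t → c → 1
c → none → 0
Sum: 0 + 1 + 3 + 3 + 2 + 1 + 1 + 0 = 11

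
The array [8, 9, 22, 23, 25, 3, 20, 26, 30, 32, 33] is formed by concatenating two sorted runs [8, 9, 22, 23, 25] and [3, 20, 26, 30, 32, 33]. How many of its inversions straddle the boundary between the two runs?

Split inversions: 8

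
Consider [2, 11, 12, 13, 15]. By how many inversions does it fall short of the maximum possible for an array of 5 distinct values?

10 inversions short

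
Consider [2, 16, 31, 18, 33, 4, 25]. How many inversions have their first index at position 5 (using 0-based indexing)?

The element at index 5 is 4.
Elements after it: 25
None of them are smaller than 4.

0 such elements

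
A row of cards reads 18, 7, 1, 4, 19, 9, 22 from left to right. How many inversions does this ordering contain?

7 inversions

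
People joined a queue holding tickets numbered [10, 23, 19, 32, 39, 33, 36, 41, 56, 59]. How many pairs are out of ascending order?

3

Count, for each position, how many later elements it exceeds:
10: 0
23: 1
19: 0
32: 0
39: 2
33: 0
36: 0
41: 0
56: 0
59: 0
Sum: 0 + 1 + 0 + 0 + 2 + 0 + 0 + 0 + 0 + 0 = 3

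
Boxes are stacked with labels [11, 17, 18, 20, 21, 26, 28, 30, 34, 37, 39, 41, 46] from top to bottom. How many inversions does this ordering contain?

Count, for each position, how many later elements it exceeds:
11 → none → 0
17 → none → 0
18 → none → 0
20 → none → 0
21 → none → 0
26 → none → 0
28 → none → 0
30 → none → 0
34 → none → 0
37 → none → 0
39 → none → 0
41 → none → 0
46 → none → 0
Sum: 0 + 0 + 0 + 0 + 0 + 0 + 0 + 0 + 0 + 0 + 0 + 0 + 0 = 0

0 out-of-order pairs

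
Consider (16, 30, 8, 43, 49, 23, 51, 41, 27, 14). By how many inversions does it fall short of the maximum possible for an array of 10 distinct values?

24 inversions short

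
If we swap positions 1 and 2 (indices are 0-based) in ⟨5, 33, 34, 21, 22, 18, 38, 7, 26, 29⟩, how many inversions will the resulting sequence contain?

Inversions: 21

Positions 1 and 2 hold 33 and 34; after swapping, the array is [5, 34, 33, 21, 22, 18, 38, 7, 26, 29].
Sweep left to right; for each value list the smaller values that follow it:
5: 0
34: 7
33: 6
21: 2
22: 2
18: 1
38: 3
7: 0
26: 0
29: 0
Sum: 0 + 7 + 6 + 2 + 2 + 1 + 3 + 0 + 0 + 0 = 21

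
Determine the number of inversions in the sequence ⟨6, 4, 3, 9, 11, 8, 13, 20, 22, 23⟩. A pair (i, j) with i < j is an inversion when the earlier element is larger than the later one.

For each element, count later entries that are smaller:
6 → 4, 3 → 2
4 → 3 → 1
3 → none → 0
9 → 8 → 1
11 → 8 → 1
8 → none → 0
13 → none → 0
20 → none → 0
22 → none → 0
23 → none → 0
Sum: 2 + 1 + 0 + 1 + 1 + 0 + 0 + 0 + 0 + 0 = 5

5 inversions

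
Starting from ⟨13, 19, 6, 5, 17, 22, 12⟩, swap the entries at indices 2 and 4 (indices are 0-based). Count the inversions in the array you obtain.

11

Positions 2 and 4 hold 6 and 17; after swapping, the array is [13, 19, 17, 5, 6, 22, 12].
Count, for each position, how many later elements it exceeds:
13: 3
19: 4
17: 3
5: 0
6: 0
22: 1
12: 0
Sum: 3 + 4 + 3 + 0 + 0 + 1 + 0 = 11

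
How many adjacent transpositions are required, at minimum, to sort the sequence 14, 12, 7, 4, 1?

The minimum number of adjacent swaps to sort an array equals its inversion count, since every such swap removes exactly one inversion.
Count inversions — for each element, later elements that are smaller:
14: 12, 7, 4, 1 → 4
12: 7, 4, 1 → 3
7: 4, 1 → 2
4: 1 → 1
1: none → 0
Total inversions: 4 + 3 + 2 + 1 + 0 = 10

Adjacent swaps: 10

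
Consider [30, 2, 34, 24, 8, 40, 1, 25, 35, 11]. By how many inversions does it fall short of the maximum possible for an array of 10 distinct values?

23 inversions short

Maximum inversions for 10 distinct elements is C(10, 2) = 10·9/2 = 45.
Current inversions — for each element, count later smaller elements:
30: 6
2: 1
34: 5
24: 3
8: 1
40: 4
1: 0
25: 1
35: 1
11: 0
Current total: 6 + 1 + 5 + 3 + 1 + 4 + 0 + 1 + 1 + 0 = 22
Shortfall: 45 − 22 = 23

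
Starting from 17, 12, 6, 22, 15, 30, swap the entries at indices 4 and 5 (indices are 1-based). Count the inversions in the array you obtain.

4 inversions

Positions 4 and 5 hold 22 and 15; after swapping, the array is [17, 12, 6, 15, 22, 30].
Sweep left to right; for each value list the smaller values that follow it:
17: 3
12: 1
6: 0
15: 0
22: 0
30: 0
Sum: 3 + 1 + 0 + 0 + 0 + 0 = 4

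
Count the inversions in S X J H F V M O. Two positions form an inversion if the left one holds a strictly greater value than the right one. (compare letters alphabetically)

For each element, count later entries that are smaller:
S: 5
X: 6
J: 2
H: 1
F: 0
V: 2
M: 0
O: 0
Sum: 5 + 6 + 2 + 1 + 0 + 2 + 0 + 0 = 16

Inversions: 16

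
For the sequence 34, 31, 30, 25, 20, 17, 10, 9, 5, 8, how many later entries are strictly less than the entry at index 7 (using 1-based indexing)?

3 such elements

The element at index 7 is 10.
Elements after it: 9, 5, 8
Those smaller than 10: 9, 5, 8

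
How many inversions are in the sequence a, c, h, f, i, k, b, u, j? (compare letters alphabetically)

8 out-of-order pairs

Sweep left to right; for each value list the smaller values that follow it:
a → none → 0
c → b → 1
h → f, b → 2
f → b → 1
i → b → 1
k → b, j → 2
b → none → 0
u → j → 1
j → none → 0
Sum: 0 + 1 + 2 + 1 + 1 + 2 + 0 + 1 + 0 = 8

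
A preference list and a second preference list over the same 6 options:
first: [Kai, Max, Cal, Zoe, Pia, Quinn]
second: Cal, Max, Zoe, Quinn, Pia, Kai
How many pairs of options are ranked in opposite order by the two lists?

7 pairs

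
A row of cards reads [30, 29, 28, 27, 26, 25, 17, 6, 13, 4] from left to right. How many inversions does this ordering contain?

44 inversions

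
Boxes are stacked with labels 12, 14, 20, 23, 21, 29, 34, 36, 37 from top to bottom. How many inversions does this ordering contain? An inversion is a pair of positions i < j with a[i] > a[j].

1 out-of-order pair

For each element, count later entries that are smaller:
12 → none → 0
14 → none → 0
20 → none → 0
23 → 21 → 1
21 → none → 0
29 → none → 0
34 → none → 0
36 → none → 0
37 → none → 0
Sum: 0 + 0 + 0 + 1 + 0 + 0 + 0 + 0 + 0 = 1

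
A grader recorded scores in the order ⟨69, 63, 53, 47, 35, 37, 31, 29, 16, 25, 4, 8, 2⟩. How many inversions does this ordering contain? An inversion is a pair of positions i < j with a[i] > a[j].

Sweep left to right; for each value list the smaller values that follow it:
69: 12
63: 11
53: 10
47: 9
35: 7
37: 7
31: 6
29: 5
16: 3
25: 3
4: 1
8: 1
2: 0
Sum: 12 + 11 + 10 + 9 + 7 + 7 + 6 + 5 + 3 + 3 + 1 + 1 + 0 = 75

75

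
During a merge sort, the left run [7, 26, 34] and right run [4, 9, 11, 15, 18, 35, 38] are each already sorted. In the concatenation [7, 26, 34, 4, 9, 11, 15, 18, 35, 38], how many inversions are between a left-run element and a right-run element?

There are 11 cross-inversions.

For each element r of the right run, count left-run elements greater than r:
r = 4: 7, 26, 34 → 3
r = 9: 26, 34 → 2
r = 11: 26, 34 → 2
r = 15: 26, 34 → 2
r = 18: 26, 34 → 2
r = 35: none → 0
r = 38: none → 0
Cross-inversions: 3 + 2 + 2 + 2 + 2 + 0 + 0 = 11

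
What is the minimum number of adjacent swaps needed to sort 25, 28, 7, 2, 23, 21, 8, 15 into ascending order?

Adjacent swaps: 18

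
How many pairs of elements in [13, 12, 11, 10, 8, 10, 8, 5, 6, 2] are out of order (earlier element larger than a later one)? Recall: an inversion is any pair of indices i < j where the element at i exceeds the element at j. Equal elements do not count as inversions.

41

Sweep left to right; for each value list the smaller values that follow it:
13: 9
12: 8
11: 7
10: 5
8: 3
10: 4
8: 3
5: 1
6: 1
2: 0
Sum: 9 + 8 + 7 + 5 + 3 + 4 + 3 + 1 + 1 + 0 = 41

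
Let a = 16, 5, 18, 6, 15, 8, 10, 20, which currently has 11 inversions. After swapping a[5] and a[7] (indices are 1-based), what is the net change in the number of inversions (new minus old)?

-1

Positions 5 and 7 hold 15 and 10; after swapping, the array is [16, 5, 18, 6, 10, 8, 15, 20].
Count, for each position, how many later elements it exceeds:
16: 5
5: 0
18: 4
6: 0
10: 1
8: 0
15: 0
20: 0
Sum: 5 + 0 + 4 + 0 + 1 + 0 + 0 + 0 = 10
Change: 10 − 11 = -1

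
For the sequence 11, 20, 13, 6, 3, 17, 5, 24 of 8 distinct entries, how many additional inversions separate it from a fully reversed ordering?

14

Maximum inversions for 8 distinct elements is C(8, 2) = 8·7/2 = 28.
Current inversions — for each element, count later smaller elements:
11: 3
20: 5
13: 3
6: 2
3: 0
17: 1
5: 0
24: 0
Current total: 3 + 5 + 3 + 2 + 0 + 1 + 0 + 0 = 14
Shortfall: 28 − 14 = 14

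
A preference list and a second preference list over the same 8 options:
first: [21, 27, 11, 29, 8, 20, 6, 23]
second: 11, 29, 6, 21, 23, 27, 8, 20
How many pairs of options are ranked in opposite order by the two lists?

Assign each item its position (1..8) in the first ordering, then rewrite the second ordering as that position sequence:
positions: 21→1, 27→2, 11→3, 29→4, 8→5, 20→6, 6→7, 23→8
second ordering as positions: [3, 4, 7, 1, 8, 2, 5, 6]
Discordant pairs = inversions in this position sequence.
3: 1, 2 → 2
4: 1, 2 → 2
7: 1, 2, 5, 6 → 4
1: 0
8: 2, 5, 6 → 3
2: 0
5: 0
6: 0
Total: 2 + 2 + 4 + 0 + 3 + 0 + 0 + 0 = 11

11 pairs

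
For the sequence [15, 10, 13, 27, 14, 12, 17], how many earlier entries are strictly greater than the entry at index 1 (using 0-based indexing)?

The element at index 1 is 10.
Elements before it: 15
Those larger than 10: 15

1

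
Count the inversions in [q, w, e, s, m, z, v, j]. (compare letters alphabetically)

There are 14 out-of-order pairs.

Sweep left to right; for each value list the smaller values that follow it:
q → e, m, j → 3
w → e, s, m, v, j → 5
e → none → 0
s → m, j → 2
m → j → 1
z → v, j → 2
v → j → 1
j → none → 0
Sum: 3 + 5 + 0 + 2 + 1 + 2 + 1 + 0 = 14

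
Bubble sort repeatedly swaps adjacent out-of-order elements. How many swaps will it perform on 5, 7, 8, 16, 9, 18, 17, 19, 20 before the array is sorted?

2

The minimum number of adjacent swaps to sort an array equals its inversion count, since every such swap removes exactly one inversion.
Count inversions — for each element, later elements that are smaller:
5: none → 0
7: none → 0
8: none → 0
16: 9 → 1
9: none → 0
18: 17 → 1
17: none → 0
19: none → 0
20: none → 0
Total inversions: 0 + 0 + 0 + 1 + 0 + 1 + 0 + 0 + 0 = 2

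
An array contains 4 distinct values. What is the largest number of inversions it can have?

6

A reversed (strictly descending) arrangement makes every pair an inversion, giving C(4, 2) inversions.
C(4, 2) = 4·3/2 = 6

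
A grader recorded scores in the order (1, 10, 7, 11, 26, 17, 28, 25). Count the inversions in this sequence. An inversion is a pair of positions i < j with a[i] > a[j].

4 inversions

Sweep left to right; for each value list the smaller values that follow it:
1: 0
10: 1
7: 0
11: 0
26: 2
17: 0
28: 1
25: 0
Sum: 0 + 1 + 0 + 0 + 2 + 0 + 1 + 0 = 4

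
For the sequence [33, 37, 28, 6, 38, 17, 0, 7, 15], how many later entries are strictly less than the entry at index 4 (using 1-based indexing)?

The element at index 4 is 6.
Elements after it: 38, 17, 0, 7, 15
Those smaller than 6: 0

1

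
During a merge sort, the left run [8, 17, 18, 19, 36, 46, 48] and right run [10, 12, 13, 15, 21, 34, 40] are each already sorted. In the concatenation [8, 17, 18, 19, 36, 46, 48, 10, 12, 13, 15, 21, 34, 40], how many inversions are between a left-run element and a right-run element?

Count, for every r in R, how many entries of L exceed r:
r = 10: 17, 18, 19, 36, 46, 48 → 6
r = 12: 17, 18, 19, 36, 46, 48 → 6
r = 13: 17, 18, 19, 36, 46, 48 → 6
r = 15: 17, 18, 19, 36, 46, 48 → 6
r = 21: 36, 46, 48 → 3
r = 34: 36, 46, 48 → 3
r = 40: 46, 48 → 2
Cross-inversions: 6 + 6 + 6 + 6 + 3 + 3 + 2 = 32

32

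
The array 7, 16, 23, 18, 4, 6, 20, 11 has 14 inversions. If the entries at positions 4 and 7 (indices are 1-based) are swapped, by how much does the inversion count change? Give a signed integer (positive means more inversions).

+1

Positions 4 and 7 hold 18 and 20; after swapping, the array is [7, 16, 23, 20, 4, 6, 18, 11].
Count, for each position, how many later elements it exceeds:
7 → 4, 6 → 2
16 → 4, 6, 11 → 3
23 → 20, 4, 6, 18, 11 → 5
20 → 4, 6, 18, 11 → 4
4 → none → 0
6 → none → 0
18 → 11 → 1
11 → none → 0
Sum: 2 + 3 + 5 + 4 + 0 + 0 + 1 + 0 = 15
Change: 15 − 14 = +1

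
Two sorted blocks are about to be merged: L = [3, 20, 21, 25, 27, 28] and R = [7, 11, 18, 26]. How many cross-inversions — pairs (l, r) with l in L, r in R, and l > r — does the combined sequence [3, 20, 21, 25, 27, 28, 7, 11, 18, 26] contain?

There are 17 split inversions.

Count, for every r in R, how many entries of L exceed r:
r = 7: 20, 21, 25, 27, 28 → 5
r = 11: 20, 21, 25, 27, 28 → 5
r = 18: 20, 21, 25, 27, 28 → 5
r = 26: 27, 28 → 2
Cross-inversions: 5 + 5 + 5 + 2 = 17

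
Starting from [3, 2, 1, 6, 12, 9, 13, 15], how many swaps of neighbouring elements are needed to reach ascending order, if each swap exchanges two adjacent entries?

4 adjacent swaps

Each adjacent swap fixes exactly one inversion, so the minimum swap count equals the number of inversions.
Count inversions — for each element, later elements that are smaller:
3: 2, 1 → 2
2: 1 → 1
1: none → 0
6: none → 0
12: 9 → 1
9: none → 0
13: none → 0
15: none → 0
Total inversions: 2 + 1 + 0 + 0 + 1 + 0 + 0 + 0 = 4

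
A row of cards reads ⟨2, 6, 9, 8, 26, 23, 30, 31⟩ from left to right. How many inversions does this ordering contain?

For each element, count later entries that are smaller:
2 → none → 0
6 → none → 0
9 → 8 → 1
8 → none → 0
26 → 23 → 1
23 → none → 0
30 → none → 0
31 → none → 0
Sum: 0 + 0 + 1 + 0 + 1 + 0 + 0 + 0 = 2

2 inversions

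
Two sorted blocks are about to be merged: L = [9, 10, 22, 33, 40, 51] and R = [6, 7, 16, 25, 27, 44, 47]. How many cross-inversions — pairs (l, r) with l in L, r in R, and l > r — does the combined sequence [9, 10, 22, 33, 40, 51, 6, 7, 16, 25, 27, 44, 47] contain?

Take each right-half value and tally the left-half values above it:
r = 6: 9, 10, 22, 33, 40, 51 → 6
r = 7: 9, 10, 22, 33, 40, 51 → 6
r = 16: 22, 33, 40, 51 → 4
r = 25: 33, 40, 51 → 3
r = 27: 33, 40, 51 → 3
r = 44: 51 → 1
r = 47: 51 → 1
Cross-inversions: 6 + 6 + 4 + 3 + 3 + 1 + 1 = 24

24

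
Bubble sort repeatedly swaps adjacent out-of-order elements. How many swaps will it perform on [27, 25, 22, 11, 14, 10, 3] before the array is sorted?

20

Each adjacent swap fixes exactly one inversion, so the minimum swap count equals the number of inversions.
Count inversions — for each element, later elements that are smaller:
27: 25, 22, 11, 14, 10, 3 → 6
25: 22, 11, 14, 10, 3 → 5
22: 11, 14, 10, 3 → 4
11: 10, 3 → 2
14: 10, 3 → 2
10: 3 → 1
3: none → 0
Total inversions: 6 + 5 + 4 + 2 + 2 + 1 + 0 = 20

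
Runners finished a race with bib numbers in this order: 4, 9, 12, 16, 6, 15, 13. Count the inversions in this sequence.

Element-by-element contributions:
4 → none → 0
9 → 6 → 1
12 → 6 → 1
16 → 6, 15, 13 → 3
6 → none → 0
15 → 13 → 1
13 → none → 0
Sum: 0 + 1 + 1 + 3 + 0 + 1 + 0 = 6

Out-of-order pairs: 6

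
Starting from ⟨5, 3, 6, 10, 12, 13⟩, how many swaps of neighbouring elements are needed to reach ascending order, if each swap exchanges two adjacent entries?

Each adjacent swap fixes exactly one inversion, so the minimum swap count equals the number of inversions.
Count inversions — for each element, later elements that are smaller:
5: 3 → 1
3: none → 0
6: none → 0
10: none → 0
12: none → 0
13: none → 0
Total inversions: 1 + 0 + 0 + 0 + 0 + 0 = 1

1 adjacent swap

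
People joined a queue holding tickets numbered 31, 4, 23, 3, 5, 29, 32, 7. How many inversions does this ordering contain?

For each element, count later entries that are smaller:
31 → 4, 23, 3, 5, 29, 7 → 6
4 → 3 → 1
23 → 3, 5, 7 → 3
3 → none → 0
5 → none → 0
29 → 7 → 1
32 → 7 → 1
7 → none → 0
Sum: 6 + 1 + 3 + 0 + 0 + 1 + 1 + 0 = 12

12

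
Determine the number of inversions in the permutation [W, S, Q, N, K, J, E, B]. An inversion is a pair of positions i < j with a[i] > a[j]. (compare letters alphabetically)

28

For each element, count later entries that are smaller:
W → S, Q, N, K, J, E, B → 7
S → Q, N, K, J, E, B → 6
Q → N, K, J, E, B → 5
N → K, J, E, B → 4
K → J, E, B → 3
J → E, B → 2
E → B → 1
B → none → 0
Sum: 7 + 6 + 5 + 4 + 3 + 2 + 1 + 0 = 28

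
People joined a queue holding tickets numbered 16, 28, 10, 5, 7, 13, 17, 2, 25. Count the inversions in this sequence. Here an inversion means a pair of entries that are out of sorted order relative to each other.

Sweep left to right; for each value list the smaller values that follow it:
16 → 10, 5, 7, 13, 2 → 5
28 → 10, 5, 7, 13, 17, 2, 25 → 7
10 → 5, 7, 2 → 3
5 → 2 → 1
7 → 2 → 1
13 → 2 → 1
17 → 2 → 1
2 → none → 0
25 → none → 0
Sum: 5 + 7 + 3 + 1 + 1 + 1 + 1 + 0 + 0 = 19

Inversions: 19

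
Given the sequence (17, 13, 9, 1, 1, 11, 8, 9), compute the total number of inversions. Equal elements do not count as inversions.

Count, for each position, how many later elements it exceeds:
17: 7
13: 6
9: 3
1: 0
1: 0
11: 2
8: 0
9: 0
Sum: 7 + 6 + 3 + 0 + 0 + 2 + 0 + 0 = 18

18 inversions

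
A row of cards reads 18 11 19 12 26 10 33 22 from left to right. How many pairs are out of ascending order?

Sweep left to right; for each value list the smaller values that follow it:
18: 3
11: 1
19: 2
12: 1
26: 2
10: 0
33: 1
22: 0
Sum: 3 + 1 + 2 + 1 + 2 + 0 + 1 + 0 = 10

Inversions: 10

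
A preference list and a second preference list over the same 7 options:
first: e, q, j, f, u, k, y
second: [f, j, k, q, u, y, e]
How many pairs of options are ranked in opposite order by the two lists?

There are 11 pairs.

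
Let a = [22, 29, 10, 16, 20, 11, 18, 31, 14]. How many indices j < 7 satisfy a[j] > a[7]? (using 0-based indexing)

0

The element at index 7 is 31.
Elements before it: 22, 29, 10, 16, 20, 11, 18
None of them are larger than 31.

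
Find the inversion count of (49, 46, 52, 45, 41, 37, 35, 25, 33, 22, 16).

52 inversions

Element-by-element contributions:
49: 9
46: 8
52: 8
45: 7
41: 6
37: 5
35: 4
25: 2
33: 2
22: 1
16: 0
Sum: 9 + 8 + 8 + 7 + 6 + 5 + 4 + 2 + 2 + 1 + 0 = 52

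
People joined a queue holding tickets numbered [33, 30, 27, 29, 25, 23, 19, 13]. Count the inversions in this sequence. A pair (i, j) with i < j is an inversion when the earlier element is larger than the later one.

Element-by-element contributions:
33 → 30, 27, 29, 25, 23, 19, 13 → 7
30 → 27, 29, 25, 23, 19, 13 → 6
27 → 25, 23, 19, 13 → 4
29 → 25, 23, 19, 13 → 4
25 → 23, 19, 13 → 3
23 → 19, 13 → 2
19 → 13 → 1
13 → none → 0
Sum: 7 + 6 + 4 + 4 + 3 + 2 + 1 + 0 = 27

27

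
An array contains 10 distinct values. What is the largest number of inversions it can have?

There are 45 inversions.

The maximum occurs when the array is in strictly decreasing order: every one of the C(10, 2) pairs is inverted.
C(10, 2) = 10·9/2 = 45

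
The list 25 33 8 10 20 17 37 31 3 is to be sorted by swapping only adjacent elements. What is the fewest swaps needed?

19

The minimum number of adjacent swaps to sort an array equals its inversion count, since every such swap removes exactly one inversion.
Count inversions — for each element, later elements that are smaller:
25: 8, 10, 20, 17, 3 → 5
33: 8, 10, 20, 17, 31, 3 → 6
8: 3 → 1
10: 3 → 1
20: 17, 3 → 2
17: 3 → 1
37: 31, 3 → 2
31: 3 → 1
3: none → 0
Total inversions: 5 + 6 + 1 + 1 + 2 + 1 + 2 + 1 + 0 = 19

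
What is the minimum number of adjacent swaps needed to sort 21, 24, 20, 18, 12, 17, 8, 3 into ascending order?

26 swaps

The minimum number of adjacent swaps to sort an array equals its inversion count, since every such swap removes exactly one inversion.
Count inversions — for each element, later elements that are smaller:
21: 20, 18, 12, 17, 8, 3 → 6
24: 20, 18, 12, 17, 8, 3 → 6
20: 18, 12, 17, 8, 3 → 5
18: 12, 17, 8, 3 → 4
12: 8, 3 → 2
17: 8, 3 → 2
8: 3 → 1
3: none → 0
Total inversions: 6 + 6 + 5 + 4 + 2 + 2 + 1 + 0 = 26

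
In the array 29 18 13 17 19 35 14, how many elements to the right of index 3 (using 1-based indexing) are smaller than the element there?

The element at index 3 is 13.
Elements after it: 17, 19, 35, 14
None of them are smaller than 13.

0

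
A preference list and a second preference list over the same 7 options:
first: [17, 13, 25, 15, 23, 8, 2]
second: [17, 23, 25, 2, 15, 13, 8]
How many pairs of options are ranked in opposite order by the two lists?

8 pairs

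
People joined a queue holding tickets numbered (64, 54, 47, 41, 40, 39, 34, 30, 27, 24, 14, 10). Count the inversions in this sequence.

66 out-of-order pairs

Sweep left to right; for each value list the smaller values that follow it:
64 → 54, 47, 41, 40, 39, 34, 30, 27, 24, 14, 10 → 11
54 → 47, 41, 40, 39, 34, 30, 27, 24, 14, 10 → 10
47 → 41, 40, 39, 34, 30, 27, 24, 14, 10 → 9
41 → 40, 39, 34, 30, 27, 24, 14, 10 → 8
40 → 39, 34, 30, 27, 24, 14, 10 → 7
39 → 34, 30, 27, 24, 14, 10 → 6
34 → 30, 27, 24, 14, 10 → 5
30 → 27, 24, 14, 10 → 4
27 → 24, 14, 10 → 3
24 → 14, 10 → 2
14 → 10 → 1
10 → none → 0
Sum: 11 + 10 + 9 + 8 + 7 + 6 + 5 + 4 + 3 + 2 + 1 + 0 = 66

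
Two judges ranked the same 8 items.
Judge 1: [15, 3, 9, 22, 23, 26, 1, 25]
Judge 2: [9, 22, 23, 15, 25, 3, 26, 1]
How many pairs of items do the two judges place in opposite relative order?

There are 9 discordant pairs.

Assign each item its position (1..8) in the first ordering, then rewrite the second ordering as that position sequence:
positions: 15→1, 3→2, 9→3, 22→4, 23→5, 26→6, 1→7, 25→8
second ordering as positions: [3, 4, 5, 1, 8, 2, 6, 7]
Discordant pairs = inversions in this position sequence.
3: 1, 2 → 2
4: 1, 2 → 2
5: 1, 2 → 2
1: 0
8: 2, 6, 7 → 3
2: 0
6: 0
7: 0
Total: 2 + 2 + 2 + 0 + 3 + 0 + 0 + 0 = 9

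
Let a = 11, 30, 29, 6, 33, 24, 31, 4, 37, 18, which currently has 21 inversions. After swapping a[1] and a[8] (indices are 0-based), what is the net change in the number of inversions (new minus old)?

+5

Positions 1 and 8 hold 30 and 37; after swapping, the array is [11, 37, 29, 6, 33, 24, 31, 4, 30, 18].
Count, for each position, how many later elements it exceeds:
11 → 6, 4 → 2
37 → 29, 6, 33, 24, 31, 4, 30, 18 → 8
29 → 6, 24, 4, 18 → 4
6 → 4 → 1
33 → 24, 31, 4, 30, 18 → 5
24 → 4, 18 → 2
31 → 4, 30, 18 → 3
4 → none → 0
30 → 18 → 1
18 → none → 0
Sum: 2 + 8 + 4 + 1 + 5 + 2 + 3 + 0 + 1 + 0 = 26
Change: 26 − 21 = +5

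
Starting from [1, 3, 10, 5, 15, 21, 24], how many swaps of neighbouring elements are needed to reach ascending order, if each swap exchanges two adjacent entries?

1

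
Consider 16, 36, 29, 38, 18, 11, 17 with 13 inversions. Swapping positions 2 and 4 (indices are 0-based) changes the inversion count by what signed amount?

-1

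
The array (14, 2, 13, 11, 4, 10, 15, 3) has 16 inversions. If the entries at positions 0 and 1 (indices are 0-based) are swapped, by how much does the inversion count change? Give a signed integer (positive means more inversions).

Positions 0 and 1 hold 14 and 2; after swapping, the array is [2, 14, 13, 11, 4, 10, 15, 3].
Element-by-element contributions:
2: 0
14: 5
13: 4
11: 3
4: 1
10: 1
15: 1
3: 0
Sum: 0 + 5 + 4 + 3 + 1 + 1 + 1 + 0 = 15
Change: 15 − 16 = -1

-1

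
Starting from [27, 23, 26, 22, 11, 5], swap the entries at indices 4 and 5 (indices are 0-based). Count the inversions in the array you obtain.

13

Positions 4 and 5 hold 11 and 5; after swapping, the array is [27, 23, 26, 22, 5, 11].
For each element, count later entries that are smaller:
27: 5
23: 3
26: 3
22: 2
5: 0
11: 0
Sum: 5 + 3 + 3 + 2 + 0 + 0 = 13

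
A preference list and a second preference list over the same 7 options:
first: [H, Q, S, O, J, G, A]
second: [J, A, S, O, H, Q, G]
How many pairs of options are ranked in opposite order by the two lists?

Assign each item its position (1..7) in the first ordering, then rewrite the second ordering as that position sequence:
positions: H→1, Q→2, S→3, O→4, J→5, G→6, A→7
second ordering as positions: [5, 7, 3, 4, 1, 2, 6]
Discordant pairs = inversions in this position sequence.
5: 3, 4, 1, 2 → 4
7: 3, 4, 1, 2, 6 → 5
3: 1, 2 → 2
4: 1, 2 → 2
1: 0
2: 0
6: 0
Total: 4 + 5 + 2 + 2 + 0 + 0 + 0 = 13

13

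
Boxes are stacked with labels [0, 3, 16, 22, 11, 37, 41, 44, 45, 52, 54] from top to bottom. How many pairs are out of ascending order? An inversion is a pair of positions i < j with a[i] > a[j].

Sweep left to right; for each value list the smaller values that follow it:
0: 0
3: 0
16: 1
22: 1
11: 0
37: 0
41: 0
44: 0
45: 0
52: 0
54: 0
Sum: 0 + 0 + 1 + 1 + 0 + 0 + 0 + 0 + 0 + 0 + 0 = 2

2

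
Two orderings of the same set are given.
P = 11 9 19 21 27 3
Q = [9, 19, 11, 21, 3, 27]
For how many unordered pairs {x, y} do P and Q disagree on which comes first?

There are 3 disagreeing pairs.

Assign each item its position (1..6) in the first ordering, then rewrite the second ordering as that position sequence:
positions: 11→1, 9→2, 19→3, 21→4, 27→5, 3→6
second ordering as positions: [2, 3, 1, 4, 6, 5]
Discordant pairs = inversions in this position sequence.
2: 1 → 1
3: 1 → 1
1: 0
4: 0
6: 5 → 1
5: 0
Total: 1 + 1 + 0 + 0 + 1 + 0 = 3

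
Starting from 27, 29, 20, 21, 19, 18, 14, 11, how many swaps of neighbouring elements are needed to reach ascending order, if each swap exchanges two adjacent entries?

Minimum adjacent swaps = number of inversions (each swap of adjacent out-of-order elements removes one inversion and no swap can remove more).
Count inversions — for each element, later elements that are smaller:
27: 20, 21, 19, 18, 14, 11 → 6
29: 20, 21, 19, 18, 14, 11 → 6
20: 19, 18, 14, 11 → 4
21: 19, 18, 14, 11 → 4
19: 18, 14, 11 → 3
18: 14, 11 → 2
14: 11 → 1
11: none → 0
Total inversions: 6 + 6 + 4 + 4 + 3 + 2 + 1 + 0 = 26

26 swaps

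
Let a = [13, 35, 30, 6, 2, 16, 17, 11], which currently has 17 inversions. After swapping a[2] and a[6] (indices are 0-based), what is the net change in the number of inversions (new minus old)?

Positions 2 and 6 hold 30 and 17; after swapping, the array is [13, 35, 17, 6, 2, 16, 30, 11].
For each element, count later entries that are smaller:
13: 3
35: 6
17: 4
6: 1
2: 0
16: 1
30: 1
11: 0
Sum: 3 + 6 + 4 + 1 + 0 + 1 + 1 + 0 = 16
Change: 16 − 17 = -1

-1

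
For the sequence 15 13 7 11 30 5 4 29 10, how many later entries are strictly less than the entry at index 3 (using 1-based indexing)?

The element at index 3 is 7.
Elements after it: 11, 30, 5, 4, 29, 10
Those smaller than 7: 5, 4

2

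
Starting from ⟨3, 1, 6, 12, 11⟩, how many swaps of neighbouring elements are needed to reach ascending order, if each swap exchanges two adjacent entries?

2 swaps

Each adjacent swap fixes exactly one inversion, so the minimum swap count equals the number of inversions.
Count inversions — for each element, later elements that are smaller:
3: 1 → 1
1: none → 0
6: none → 0
12: 11 → 1
11: none → 0
Total inversions: 1 + 0 + 0 + 1 + 0 = 2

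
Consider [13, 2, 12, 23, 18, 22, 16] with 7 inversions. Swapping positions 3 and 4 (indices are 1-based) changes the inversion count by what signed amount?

+1

Positions 3 and 4 hold 12 and 23; after swapping, the array is [13, 2, 23, 12, 18, 22, 16].
Sweep left to right; for each value list the smaller values that follow it:
13: 2
2: 0
23: 4
12: 0
18: 1
22: 1
16: 0
Sum: 2 + 0 + 4 + 0 + 1 + 1 + 0 = 8
Change: 8 − 7 = +1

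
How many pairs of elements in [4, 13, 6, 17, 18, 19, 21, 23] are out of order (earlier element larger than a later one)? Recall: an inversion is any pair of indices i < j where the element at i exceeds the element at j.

Element-by-element contributions:
4: 0
13: 1
6: 0
17: 0
18: 0
19: 0
21: 0
23: 0
Sum: 0 + 1 + 0 + 0 + 0 + 0 + 0 + 0 = 1

1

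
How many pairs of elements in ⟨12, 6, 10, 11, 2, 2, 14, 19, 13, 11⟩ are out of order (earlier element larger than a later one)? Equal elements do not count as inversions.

17 inversions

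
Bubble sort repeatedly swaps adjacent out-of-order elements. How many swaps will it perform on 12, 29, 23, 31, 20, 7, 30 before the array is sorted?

The minimum number of adjacent swaps to sort an array equals its inversion count, since every such swap removes exactly one inversion.
Count inversions — for each element, later elements that are smaller:
12: 7 → 1
29: 23, 20, 7 → 3
23: 20, 7 → 2
31: 20, 7, 30 → 3
20: 7 → 1
7: none → 0
30: none → 0
Total inversions: 1 + 3 + 2 + 3 + 1 + 0 + 0 = 10

10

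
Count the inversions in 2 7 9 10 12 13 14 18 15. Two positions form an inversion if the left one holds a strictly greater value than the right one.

There is 1 out-of-order pair.

Element-by-element contributions:
2 → none → 0
7 → none → 0
9 → none → 0
10 → none → 0
12 → none → 0
13 → none → 0
14 → none → 0
18 → 15 → 1
15 → none → 0
Sum: 0 + 0 + 0 + 0 + 0 + 0 + 0 + 1 + 0 = 1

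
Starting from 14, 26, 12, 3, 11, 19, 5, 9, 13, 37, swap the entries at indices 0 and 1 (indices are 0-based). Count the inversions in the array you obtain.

Positions 0 and 1 hold 14 and 26; after swapping, the array is [26, 14, 12, 3, 11, 19, 5, 9, 13, 37].
Count, for each position, how many later elements it exceeds:
26: 8
14: 6
12: 4
3: 0
11: 2
19: 3
5: 0
9: 0
13: 0
37: 0
Sum: 8 + 6 + 4 + 0 + 2 + 3 + 0 + 0 + 0 + 0 = 23

23 inversions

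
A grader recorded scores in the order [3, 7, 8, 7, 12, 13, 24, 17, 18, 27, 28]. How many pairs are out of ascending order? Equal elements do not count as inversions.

There are 3 inversions.

Count, for each position, how many later elements it exceeds:
3 → none → 0
7 → none → 0
8 → 7 → 1
7 → none → 0
12 → none → 0
13 → none → 0
24 → 17, 18 → 2
17 → none → 0
18 → none → 0
27 → none → 0
28 → none → 0
Sum: 0 + 0 + 1 + 0 + 0 + 0 + 2 + 0 + 0 + 0 + 0 = 3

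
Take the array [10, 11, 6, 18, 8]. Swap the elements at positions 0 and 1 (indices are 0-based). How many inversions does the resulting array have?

Positions 0 and 1 hold 10 and 11; after swapping, the array is [11, 10, 6, 18, 8].
For each element, count later entries that are smaller:
11 → 10, 6, 8 → 3
10 → 6, 8 → 2
6 → none → 0
18 → 8 → 1
8 → none → 0
Sum: 3 + 2 + 0 + 1 + 0 = 6

6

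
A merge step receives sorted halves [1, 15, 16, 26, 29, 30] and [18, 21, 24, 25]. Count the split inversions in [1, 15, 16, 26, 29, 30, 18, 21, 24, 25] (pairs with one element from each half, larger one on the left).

12 cross-inversions

For each element r of the right run, count left-run elements greater than r:
r = 18: 26, 29, 30 → 3
r = 21: 26, 29, 30 → 3
r = 24: 26, 29, 30 → 3
r = 25: 26, 29, 30 → 3
Cross-inversions: 3 + 3 + 3 + 3 = 12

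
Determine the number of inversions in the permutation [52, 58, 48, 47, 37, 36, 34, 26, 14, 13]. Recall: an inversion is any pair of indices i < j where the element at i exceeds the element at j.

44 inversions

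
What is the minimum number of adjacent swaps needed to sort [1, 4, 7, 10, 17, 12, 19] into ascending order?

Minimum adjacent swaps = number of inversions (each swap of adjacent out-of-order elements removes one inversion and no swap can remove more).
Count inversions — for each element, later elements that are smaller:
1: none → 0
4: none → 0
7: none → 0
10: none → 0
17: 12 → 1
12: none → 0
19: none → 0
Total inversions: 0 + 0 + 0 + 0 + 1 + 0 + 0 = 1

1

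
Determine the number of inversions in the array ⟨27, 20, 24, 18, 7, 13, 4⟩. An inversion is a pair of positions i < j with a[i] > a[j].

Sweep left to right; for each value list the smaller values that follow it:
27 → 20, 24, 18, 7, 13, 4 → 6
20 → 18, 7, 13, 4 → 4
24 → 18, 7, 13, 4 → 4
18 → 7, 13, 4 → 3
7 → 4 → 1
13 → 4 → 1
4 → none → 0
Sum: 6 + 4 + 4 + 3 + 1 + 1 + 0 = 19

There are 19 out-of-order pairs.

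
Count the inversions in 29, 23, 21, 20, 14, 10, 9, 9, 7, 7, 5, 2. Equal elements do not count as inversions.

Count, for each position, how many later elements it exceeds:
29: 11
23: 10
21: 9
20: 8
14: 7
10: 6
9: 4
9: 4
7: 2
7: 2
5: 1
2: 0
Sum: 11 + 10 + 9 + 8 + 7 + 6 + 4 + 4 + 2 + 2 + 1 + 0 = 64

Inversions: 64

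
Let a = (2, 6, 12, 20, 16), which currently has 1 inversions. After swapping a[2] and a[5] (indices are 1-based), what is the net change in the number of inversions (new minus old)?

+3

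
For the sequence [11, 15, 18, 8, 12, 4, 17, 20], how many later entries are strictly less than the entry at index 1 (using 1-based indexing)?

2

The element at index 1 is 11.
Elements after it: 15, 18, 8, 12, 4, 17, 20
Those smaller than 11: 8, 4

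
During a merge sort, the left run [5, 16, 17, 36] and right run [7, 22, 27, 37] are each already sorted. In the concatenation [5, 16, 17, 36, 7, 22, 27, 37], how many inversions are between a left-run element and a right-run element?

5 cross-inversions

For each element r of the right run, count left-run elements greater than r:
r = 7: 16, 17, 36 → 3
r = 22: 36 → 1
r = 27: 36 → 1
r = 37: none → 0
Cross-inversions: 3 + 1 + 1 + 0 = 5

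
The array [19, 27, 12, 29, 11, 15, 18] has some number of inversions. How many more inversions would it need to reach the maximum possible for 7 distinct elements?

9 inversions short

Maximum inversions for 7 distinct elements is C(7, 2) = 7·6/2 = 21.
Current inversions — for each element, count later smaller elements:
19: 4
27: 4
12: 1
29: 3
11: 0
15: 0
18: 0
Current total: 4 + 4 + 1 + 3 + 0 + 0 + 0 = 12
Shortfall: 21 − 12 = 9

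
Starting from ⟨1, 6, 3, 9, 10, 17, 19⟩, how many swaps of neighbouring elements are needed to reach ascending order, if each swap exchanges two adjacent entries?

Swaps: 1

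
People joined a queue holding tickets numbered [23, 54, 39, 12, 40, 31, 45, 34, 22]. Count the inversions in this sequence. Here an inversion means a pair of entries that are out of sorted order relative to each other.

20

Element-by-element contributions:
23 → 12, 22 → 2
54 → 39, 12, 40, 31, 45, 34, 22 → 7
39 → 12, 31, 34, 22 → 4
12 → none → 0
40 → 31, 34, 22 → 3
31 → 22 → 1
45 → 34, 22 → 2
34 → 22 → 1
22 → none → 0
Sum: 2 + 7 + 4 + 0 + 3 + 1 + 2 + 1 + 0 = 20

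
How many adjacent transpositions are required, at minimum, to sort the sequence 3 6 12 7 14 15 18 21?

1

Minimum adjacent swaps = number of inversions (each swap of adjacent out-of-order elements removes one inversion and no swap can remove more).
Count inversions — for each element, later elements that are smaller:
3: none → 0
6: none → 0
12: 7 → 1
7: none → 0
14: none → 0
15: none → 0
18: none → 0
21: none → 0
Total inversions: 0 + 0 + 1 + 0 + 0 + 0 + 0 + 0 = 1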